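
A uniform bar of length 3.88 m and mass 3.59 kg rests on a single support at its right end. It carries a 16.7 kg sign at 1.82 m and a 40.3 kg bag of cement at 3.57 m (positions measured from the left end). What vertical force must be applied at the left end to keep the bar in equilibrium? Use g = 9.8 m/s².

F ≈ 136 N

Take moments about the right end.
Beam weight: 3.59 × 9.8 = 35.18 N down at 1.94 m → arm 1.94 m, τ = 35.18 × 1.94 = 68.25 N·m counterclockwise.
Sign: 16.7 × 9.8 = 163.7 N down at 1.82 m → arm 2.06 m, τ = 163.7 × 2.06 = 337.2 N·m counterclockwise.
Bag of cement: 40.3 × 9.8 = 394.9 N down at 3.57 m → arm 0.31 m, τ = 394.9 × 0.31 = 122.4 N·m counterclockwise.
Net moment of the loads = 527.9 N·m counterclockwise.
The upward force F acts at the left end, arm 3.88 m, giving F × 3.88 clockwise.
For rotational equilibrium, F × 3.88 = 527.9, so F = 527.9 / 3.88 = 136 N.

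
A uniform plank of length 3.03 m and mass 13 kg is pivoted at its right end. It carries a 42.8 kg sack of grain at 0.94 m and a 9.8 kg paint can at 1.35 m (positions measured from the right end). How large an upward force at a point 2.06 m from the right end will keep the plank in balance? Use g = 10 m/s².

F ≈ 355 N

Sum moments about the right end (the unknown pivot reaction has zero arm there).
Beam weight: 13 × 10 = 130 N down at 1.515 m → arm 1.515 m, τ = 130 × 1.515 = 196.9 N·m counterclockwise.
Sack of grain: 42.8 × 10 = 428 N down at 0.94 m → arm 0.94 m, τ = 428 × 0.94 = 402.3 N·m counterclockwise.
Paint can: 9.8 × 10 = 98 N down at 1.35 m → arm 1.35 m, τ = 98 × 1.35 = 132.3 N·m counterclockwise.
Net moment of the loads = 731.5 N·m counterclockwise.
The upward force F acts at a point 2.06 m from the right end, arm 2.06 m, giving F × 2.06 clockwise.
Στ = 0 ⇒ F × 2.06 = 731.5 ⇒ F = 731.5 / 2.06 = 355 N.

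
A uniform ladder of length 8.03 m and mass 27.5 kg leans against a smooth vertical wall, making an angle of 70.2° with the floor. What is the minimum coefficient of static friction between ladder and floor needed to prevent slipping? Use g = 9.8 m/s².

Taking torques about the foot of the ladder:
Ladder weight 27.5×9.8 = 269.5 N acts at 4.015 m along the ladder; its horizontal arm is 4.015·cos70.2° = 1.36 m → τ = 366.5 N·m clockwise.
Wall normal N acts horizontally at the top; its moment arm is the height L sinθ = 8.03·sin70.2° = 7.555 m, counterclockwise.
Balancing moments: N × 7.555 = 366.5, giving N = 48.51 N.
ΣFx = 0 ⇒ f = N_wall = 48.51 N. ΣFy = 0 ⇒ N_floor = 269.5 N.
μ_min = f / N_floor = 48.51 / 269.5 = 0.18.

μ_min ≈ 0.18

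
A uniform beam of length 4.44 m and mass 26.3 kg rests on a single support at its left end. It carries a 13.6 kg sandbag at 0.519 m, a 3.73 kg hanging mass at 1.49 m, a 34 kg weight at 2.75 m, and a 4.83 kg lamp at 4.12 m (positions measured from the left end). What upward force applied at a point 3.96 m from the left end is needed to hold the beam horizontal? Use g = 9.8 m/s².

Take moments about the left end.
Beam weight: 26.3 × 9.8 = 257.7 N down at 2.22 m → arm 2.22 m, τ = 257.7 × 2.22 = 572.1 N·m clockwise.
Sandbag: 13.6 × 9.8 = 133.3 N down at 0.519 m → arm 0.519 m, τ = 133.3 × 0.519 = 69.18 N·m clockwise.
Hanging mass: 3.73 × 9.8 = 36.55 N down at 1.49 m → arm 1.49 m, τ = 36.55 × 1.49 = 54.46 N·m clockwise.
Weight: 34 × 9.8 = 333.2 N down at 2.75 m → arm 2.75 m, τ = 333.2 × 2.75 = 916.3 N·m clockwise.
Lamp: 4.83 × 9.8 = 47.33 N down at 4.12 m → arm 4.12 m, τ = 47.33 × 4.12 = 195 N·m clockwise.
Net moment of the loads = 1807 N·m clockwise.
The upward force F acts at a point 3.96 m from the left end, arm 3.96 m, giving F × 3.96 counterclockwise.
Balancing moments: F × 3.96 = 1807, giving F = 1807 / 3.96 = 456 N.

F ≈ 456 N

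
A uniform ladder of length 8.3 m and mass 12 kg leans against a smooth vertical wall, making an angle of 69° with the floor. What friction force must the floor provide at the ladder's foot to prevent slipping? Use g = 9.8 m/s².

f ≈ 22.6 N

Choose the foot of the ladder as the axis so the floor normal and friction both act there and drop out.
Ladder weight 12×9.8 = 117.6 N acts at 4.15 m along the ladder; its horizontal arm is 4.15·cos69° = 1.487 m → τ = 174.9 N·m clockwise.
Wall normal N acts horizontally at the top; its moment arm is the height L sinθ = 8.3·sin69° = 7.749 m, counterclockwise.
For rotational equilibrium, N × 7.749 = 174.9, so N = 22.6 N.
ΣFx = 0: friction at the foot balances the wall's push, so f = N_wall = 22.6 N.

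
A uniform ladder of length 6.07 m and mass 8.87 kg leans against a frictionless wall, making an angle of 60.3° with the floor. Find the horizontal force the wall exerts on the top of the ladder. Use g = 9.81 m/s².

N_wall ≈ 24.8 N

Take moments about the foot of the ladder.
Ladder weight 8.87×9.81 = 87.01 N acts at 3.035 m along the ladder; its horizontal arm is 3.035·cos60.3° = 1.504 m → τ = 130.9 N·m clockwise.
Wall normal N acts horizontally at the top; its moment arm is the height L sinθ = 6.07·sin60.3° = 5.273 m, counterclockwise.
Balancing moments: N × 5.273 = 130.9, giving N = 24.8 N.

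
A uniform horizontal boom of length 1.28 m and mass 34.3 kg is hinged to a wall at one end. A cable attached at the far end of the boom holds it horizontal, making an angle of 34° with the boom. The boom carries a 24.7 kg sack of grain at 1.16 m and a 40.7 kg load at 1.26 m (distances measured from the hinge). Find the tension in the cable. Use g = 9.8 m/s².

About the hinge:
Beam weight: 34.3 × 9.8 = 336.1 N down at 0.64 m → arm 0.64 m, τ = 336.1 × 0.64 = 215.1 N·m clockwise.
Sack of grain: 24.7 × 9.8 = 242.1 N down at 1.16 m → arm 1.16 m, τ = 242.1 × 1.16 = 280.8 N·m clockwise.
Load: 40.7 × 9.8 = 398.9 N down at 1.26 m → arm 1.26 m, τ = 398.9 × 1.26 = 502.6 N·m clockwise.
Total clockwise load moment = 998.5 N·m.
The cable tension T acts at 1.28 m; only its component perpendicular to the boom, T sinθ, produces torque. sin 34° = 0.5592.
For rotational equilibrium, T × 1.28 × 0.5592 = 998.5, so T = 998.5 / 0.7158 = 1390 N.

T ≈ 1390 N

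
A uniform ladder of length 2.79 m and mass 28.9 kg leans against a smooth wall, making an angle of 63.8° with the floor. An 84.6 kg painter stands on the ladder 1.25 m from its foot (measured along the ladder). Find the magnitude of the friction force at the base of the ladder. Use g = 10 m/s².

f ≈ 258 N

About the foot of the ladder:
Ladder weight 28.9×10 = 289 N acts at 1.395 m along the ladder; its horizontal arm is 1.395·cos63.8° = 0.6159 m → τ = 178 N·m clockwise.
Painter: 84.6×10 = 846 N at 1.25 m → arm 0.5519 m → τ = 466.9 N·m clockwise.
Wall normal N acts horizontally at the top; its moment arm is the height L sinθ = 2.79·sin63.8° = 2.503 m, counterclockwise.
For rotational equilibrium, N × 2.503 = 644.9, so N = 258 N.
ΣFx = 0: friction at the foot balances the wall's push, so f = N_wall = 258 N.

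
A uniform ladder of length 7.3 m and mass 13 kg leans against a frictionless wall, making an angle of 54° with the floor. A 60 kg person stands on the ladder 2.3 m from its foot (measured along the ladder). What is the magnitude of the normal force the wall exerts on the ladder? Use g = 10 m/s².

About the foot of the ladder:
Ladder weight 13×10 = 130 N acts at 3.65 m along the ladder; its horizontal arm is 3.65·cos54° = 2.145 m → τ = 278.9 N·m clockwise.
Person: 60×10 = 600 N at 2.3 m → arm 1.352 m → τ = 811.2 N·m clockwise.
Wall normal N acts horizontally at the top; its moment arm is the height L sinθ = 7.3·sin54° = 5.906 m, counterclockwise.
For rotational equilibrium, N × 5.906 = 1090, so N = 185 N.

N_wall ≈ 185 N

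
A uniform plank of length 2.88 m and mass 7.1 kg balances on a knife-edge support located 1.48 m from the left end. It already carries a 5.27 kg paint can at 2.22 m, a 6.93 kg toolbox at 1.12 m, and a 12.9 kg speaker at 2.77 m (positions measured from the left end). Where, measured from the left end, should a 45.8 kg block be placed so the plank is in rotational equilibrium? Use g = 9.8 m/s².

x ≈ 1.09 m from the left end

Take moments about the knife-edge support (at 1.48 m from the left end).
Beam weight: 7.1 × 9.8 = 69.58 N down at 1.44 m → arm 0.04 m, τ = 69.58 × 0.04 = 2.783 N·m counterclockwise.
Paint can: 5.27 × 9.8 = 51.65 N down at 2.22 m → arm 0.74 m, τ = 51.65 × 0.74 = 38.22 N·m clockwise.
Toolbox: 6.93 × 9.8 = 67.91 N down at 1.12 m → arm 0.36 m, τ = 67.91 × 0.36 = 24.45 N·m counterclockwise.
Speaker: 12.9 × 9.8 = 126.4 N down at 2.77 m → arm 1.29 m, τ = 126.4 × 1.29 = 163.1 N·m clockwise.
Net moment of existing loads = 174.1 N·m clockwise.
The block weighs 45.8 × 9.8 = 448.8 N and must supply an equal counterclockwise moment, so its lever arm about the knife-edge support is 174.1 / 448.8 = 0.388 m.
That puts it at 1.48 − 0.388 = 1.09 m from the left end.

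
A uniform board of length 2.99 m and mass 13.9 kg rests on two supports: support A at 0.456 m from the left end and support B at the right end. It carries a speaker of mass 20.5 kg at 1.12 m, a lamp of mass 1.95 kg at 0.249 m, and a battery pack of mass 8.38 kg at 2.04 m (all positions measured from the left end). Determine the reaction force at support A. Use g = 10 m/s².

R_A ≈ 286 N

Sum moments about support B (its reaction then has zero moment arm).
Beam weight: 13.9 × 10 = 139 N down at 1.495 m → arm 1.495 m, τ = 139 × 1.495 = 207.8 N·m counterclockwise.
Speaker: 20.5 × 10 = 205 N down at 1.12 m → arm 1.87 m, τ = 205 × 1.87 = 383.4 N·m counterclockwise.
Lamp: 1.95 × 10 = 19.5 N down at 0.249 m → arm 2.741 m, τ = 19.5 × 2.741 = 53.45 N·m counterclockwise.
Battery pack: 8.38 × 10 = 83.8 N down at 2.04 m → arm 0.95 m, τ = 83.8 × 0.95 = 79.61 N·m counterclockwise.
Net load moment about support B = 724.3 N·m counterclockwise.
Reaction R at support A is upward at 0.456 m, arm 2.534 m → moment R × 2.534 clockwise.
Setting net torque to zero: R × 2.534 = 724.3 → R = 286 N.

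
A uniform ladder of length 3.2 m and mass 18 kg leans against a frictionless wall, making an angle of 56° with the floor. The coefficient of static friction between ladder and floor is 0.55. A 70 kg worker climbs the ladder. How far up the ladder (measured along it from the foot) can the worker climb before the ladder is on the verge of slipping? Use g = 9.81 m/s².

About the foot of the ladder:
Ladder weight 18×9.81 = 176.6 N acts at 1.6 m along the ladder; its horizontal arm is 1.6·cos56° = 0.8947 m → τ = 158 N·m clockwise.
Worker weight 70×9.81 = 686.7 N at distance d → arm d·cos56° → τ = 686.7·d·0.5592 clockwise.
Wall normal N at the top has arm L sinθ = 2.653 m counterclockwise, so Στ = 0 gives N·2.653 = 158 + 384·d.
ΣFy = 0 ⇒ N_floor = 863.3 N, so the maximum friction is μ_s·N_floor = 0.55×863.3 = 474.8 N. ΣFx = 0 ⇒ N_wall = f, so at the slipping point N = 474.8 N.
Substituting: 474.8×2.653 = 158 + 384·d ⇒ d = (1260 − 158) / 384 = 2.87 m.

d ≈ 2.87 m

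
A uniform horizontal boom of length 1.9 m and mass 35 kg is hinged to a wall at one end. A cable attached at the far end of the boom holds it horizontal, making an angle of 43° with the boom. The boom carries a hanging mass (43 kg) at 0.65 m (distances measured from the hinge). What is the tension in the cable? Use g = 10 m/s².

Sum moments about the hinge (the unknown hinge reaction has zero arm there).
Beam weight: 35 × 10 = 350 N down at 0.95 m → arm 0.95 m, τ = 350 × 0.95 = 332.5 N·m clockwise.
Hanging mass: 43 × 10 = 430 N down at 0.65 m → arm 0.65 m, τ = 430 × 0.65 = 279.5 N·m clockwise.
Total clockwise load moment = 612 N·m.
The cable tension T acts at 1.9 m; only its component perpendicular to the boom, T sinθ, produces torque. sin 43° = 0.682.
Balancing moments: T × 1.9 × 0.682 = 612, giving T = 612 / 1.296 = 472 N.

T ≈ 472 N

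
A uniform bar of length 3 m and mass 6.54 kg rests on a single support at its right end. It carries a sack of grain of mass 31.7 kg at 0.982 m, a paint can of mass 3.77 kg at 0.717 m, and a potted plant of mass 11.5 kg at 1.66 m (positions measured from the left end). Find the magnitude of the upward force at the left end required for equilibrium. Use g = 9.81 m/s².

About the right end:
Beam weight: 6.54 × 9.81 = 64.16 N down at 1.5 m → arm 1.5 m, τ = 64.16 × 1.5 = 96.24 N·m counterclockwise.
Sack of grain: 31.7 × 9.81 = 311 N down at 0.982 m → arm 2.018 m, τ = 311 × 2.018 = 627.6 N·m counterclockwise.
Paint can: 3.77 × 9.81 = 36.98 N down at 0.717 m → arm 2.283 m, τ = 36.98 × 2.283 = 84.43 N·m counterclockwise.
Potted plant: 11.5 × 9.81 = 112.8 N down at 1.66 m → arm 1.34 m, τ = 112.8 × 1.34 = 151.2 N·m counterclockwise.
Net moment of the loads = 959.5 N·m counterclockwise.
The upward force F acts at the left end, arm 3 m, giving F × 3 clockwise.
Στ = 0 ⇒ F × 3 = 959.5 ⇒ F = 959.5 / 3 = 320 N.

F ≈ 320 N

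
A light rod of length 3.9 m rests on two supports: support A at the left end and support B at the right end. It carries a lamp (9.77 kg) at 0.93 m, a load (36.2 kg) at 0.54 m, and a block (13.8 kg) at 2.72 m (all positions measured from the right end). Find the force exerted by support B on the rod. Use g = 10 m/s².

Sum moments about support A (its reaction then has zero moment arm).
Lamp: 9.77 × 10 = 97.7 N down at 0.93 m → arm 2.97 m, τ = 97.7 × 2.97 = 290.2 N·m clockwise.
Load: 36.2 × 10 = 362 N down at 0.54 m → arm 3.36 m, τ = 362 × 3.36 = 1216 N·m clockwise.
Block: 13.8 × 10 = 138 N down at 2.72 m → arm 1.18 m, τ = 138 × 1.18 = 162.8 N·m clockwise.
Net load moment about support A = 1669 N·m clockwise.
Reaction R at support B is upward at 0 m, arm 3.9 m → moment R × 3.9 counterclockwise.
Setting net torque to zero: R × 3.9 = 1669 → R = 428 N.

R_B ≈ 428 N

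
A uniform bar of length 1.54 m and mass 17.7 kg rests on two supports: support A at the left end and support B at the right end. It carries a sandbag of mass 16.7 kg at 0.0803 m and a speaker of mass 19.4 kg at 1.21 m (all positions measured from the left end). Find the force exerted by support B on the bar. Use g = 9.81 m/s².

Choose support A as the axis so its reaction then has zero moment arm.
Beam weight: 17.7 × 9.81 = 173.6 N down at 0.77 m → arm 0.77 m, τ = 173.6 × 0.77 = 133.7 N·m clockwise.
Sandbag: 16.7 × 9.81 = 163.8 N down at 0.0803 m → arm 0.0803 m, τ = 163.8 × 0.0803 = 13.15 N·m clockwise.
Speaker: 19.4 × 9.81 = 190.3 N down at 1.21 m → arm 1.21 m, τ = 190.3 × 1.21 = 230.3 N·m clockwise.
Net load moment about support A = 377.1 N·m clockwise.
Reaction R at support B is upward at 1.54 m, arm 1.54 m → moment R × 1.54 counterclockwise.
Balancing moments: R × 1.54 = 377.1, giving R = 245 N.

R_B ≈ 245 N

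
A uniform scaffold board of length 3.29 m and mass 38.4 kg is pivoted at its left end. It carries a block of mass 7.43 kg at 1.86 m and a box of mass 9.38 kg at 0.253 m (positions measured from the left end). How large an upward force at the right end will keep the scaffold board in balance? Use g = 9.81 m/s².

F ≈ 237 N

About the left end:
Beam weight: 38.4 × 9.81 = 376.7 N down at 1.645 m → arm 1.645 m, τ = 376.7 × 1.645 = 619.7 N·m clockwise.
Block: 7.43 × 9.81 = 72.89 N down at 1.86 m → arm 1.86 m, τ = 72.89 × 1.86 = 135.6 N·m clockwise.
Box: 9.38 × 9.81 = 92.02 N down at 0.253 m → arm 0.253 m, τ = 92.02 × 0.253 = 23.28 N·m clockwise.
Net moment of the loads = 778.6 N·m clockwise.
The upward force F acts at the right end, arm 3.29 m, giving F × 3.29 counterclockwise.
Balancing moments: F × 3.29 = 778.6, giving F = 778.6 / 3.29 = 237 N.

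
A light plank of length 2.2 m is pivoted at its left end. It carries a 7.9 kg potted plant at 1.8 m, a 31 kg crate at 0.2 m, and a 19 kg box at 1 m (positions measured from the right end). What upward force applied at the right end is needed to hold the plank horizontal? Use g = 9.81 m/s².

F ≈ 392 N

Choose the left end as the axis so the unknown pivot reaction has zero arm there.
Potted plant: 7.9 × 9.81 = 77.5 N down at 1.8 m → arm 0.4 m, τ = 77.5 × 0.4 = 31 N·m clockwise.
Crate: 31 × 9.81 = 304.1 N down at 0.2 m → arm 2 m, τ = 304.1 × 2 = 608.2 N·m clockwise.
Box: 19 × 9.81 = 186.4 N down at 1 m → arm 1.2 m, τ = 186.4 × 1.2 = 223.7 N·m clockwise.
Net moment of the loads = 862.9 N·m clockwise.
The upward force F acts at the right end, arm 2.2 m, giving F × 2.2 counterclockwise.
Στ = 0 ⇒ F × 2.2 = 862.9 ⇒ F = 862.9 / 2.2 = 392 N.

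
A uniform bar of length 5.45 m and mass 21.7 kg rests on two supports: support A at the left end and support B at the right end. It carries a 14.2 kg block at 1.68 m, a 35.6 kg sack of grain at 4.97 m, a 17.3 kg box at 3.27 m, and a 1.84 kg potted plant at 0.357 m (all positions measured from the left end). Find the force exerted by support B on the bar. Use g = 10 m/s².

Choose support A as the axis so its reaction then has zero moment arm.
Beam weight: 21.7 × 10 = 217 N down at 2.725 m → arm 2.725 m, τ = 217 × 2.725 = 591.3 N·m clockwise.
Block: 14.2 × 10 = 142 N down at 1.68 m → arm 1.68 m, τ = 142 × 1.68 = 238.6 N·m clockwise.
Sack of grain: 35.6 × 10 = 356 N down at 4.97 m → arm 4.97 m, τ = 356 × 4.97 = 1769 N·m clockwise.
Box: 17.3 × 10 = 173 N down at 3.27 m → arm 3.27 m, τ = 173 × 3.27 = 565.7 N·m clockwise.
Potted plant: 1.84 × 10 = 18.4 N down at 0.357 m → arm 0.357 m, τ = 18.4 × 0.357 = 6.569 N·m clockwise.
Net load moment about support A = 3171 N·m clockwise.
Reaction R at support B is upward at 5.45 m, arm 5.45 m → moment R × 5.45 counterclockwise.
Balancing moments: R × 5.45 = 3171, giving R = 582 N.

R_B ≈ 582 N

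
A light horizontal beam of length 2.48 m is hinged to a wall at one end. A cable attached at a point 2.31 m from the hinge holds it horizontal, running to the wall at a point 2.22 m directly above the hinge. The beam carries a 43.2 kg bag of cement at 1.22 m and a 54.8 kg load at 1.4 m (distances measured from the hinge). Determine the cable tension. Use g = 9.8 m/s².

Sum moments about the hinge (the unknown hinge reaction has zero arm there).
Bag of cement: 43.2 × 9.8 = 423.4 N down at 1.22 m → arm 1.22 m, τ = 423.4 × 1.22 = 516.5 N·m clockwise.
Load: 54.8 × 9.8 = 537 N down at 1.4 m → arm 1.4 m, τ = 537 × 1.4 = 751.8 N·m clockwise.
Total clockwise load moment = 1268 N·m.
The cable tension T acts at 2.31 m; only its component perpendicular to the beam, T sinθ, produces torque. sinθ = h/√(h²+d²) = 2.22/√(2.22²+2.31²) = 0.6929.
For rotational equilibrium, T × 2.31 × 0.6929 = 1268, so T = 1268 / 1.601 = 792 N.

T ≈ 792 N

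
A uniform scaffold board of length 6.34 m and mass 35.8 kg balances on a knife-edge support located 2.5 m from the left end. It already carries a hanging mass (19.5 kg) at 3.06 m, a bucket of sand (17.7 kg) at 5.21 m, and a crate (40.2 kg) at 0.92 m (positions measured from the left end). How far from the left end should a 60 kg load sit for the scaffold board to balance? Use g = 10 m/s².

Choose the knife-edge support (at 2.5 m from the left end) as the axis so the support reaction has zero arm there.
Beam weight: 35.8 × 10 = 358 N down at 3.17 m → arm 0.67 m, τ = 358 × 0.67 = 239.9 N·m clockwise.
Hanging mass: 19.5 × 10 = 195 N down at 3.06 m → arm 0.56 m, τ = 195 × 0.56 = 109.2 N·m clockwise.
Bucket of sand: 17.7 × 10 = 177 N down at 5.21 m → arm 2.71 m, τ = 177 × 2.71 = 479.7 N·m clockwise.
Crate: 40.2 × 10 = 402 N down at 0.92 m → arm 1.58 m, τ = 402 × 1.58 = 635.2 N·m counterclockwise.
Net moment of existing loads = 193.6 N·m clockwise.
The load weighs 60 × 10 = 600 N and must supply an equal counterclockwise moment, so its lever arm about the knife-edge support is 193.6 / 600 = 0.323 m.
That puts it at 2.5 − 0.323 = 2.18 m from the left end.

x ≈ 2.18 m from the left end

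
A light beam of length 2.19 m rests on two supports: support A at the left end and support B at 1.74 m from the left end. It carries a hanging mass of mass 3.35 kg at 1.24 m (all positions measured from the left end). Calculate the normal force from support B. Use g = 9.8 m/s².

R_B ≈ 23.4 N

Choose support A as the axis so its reaction then has zero moment arm.
Hanging mass: 3.35 × 9.8 = 32.83 N down at 1.24 m → arm 1.24 m, τ = 32.83 × 1.24 = 40.71 N·m clockwise.
Net load moment about support A = 40.71 N·m clockwise.
Reaction R at support B is upward at 1.74 m, arm 1.74 m → moment R × 1.74 counterclockwise.
For rotational equilibrium, R × 1.74 = 40.71, so R = 23.4 N.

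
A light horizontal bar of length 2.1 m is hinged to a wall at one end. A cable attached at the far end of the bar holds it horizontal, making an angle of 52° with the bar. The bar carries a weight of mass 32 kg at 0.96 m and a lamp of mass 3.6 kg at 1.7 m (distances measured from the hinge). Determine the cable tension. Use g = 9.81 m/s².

T ≈ 218 N

Taking torques about the hinge:
Weight: 32 × 9.81 = 313.9 N down at 0.96 m → arm 0.96 m, τ = 313.9 × 0.96 = 301.3 N·m clockwise.
Lamp: 3.6 × 9.81 = 35.32 N down at 1.7 m → arm 1.7 m, τ = 35.32 × 1.7 = 60.04 N·m clockwise.
Total clockwise load moment = 361.3 N·m.
The cable tension T acts at 2.1 m; only its component perpendicular to the bar, T sinθ, produces torque. sin 52° = 0.788.
Balancing moments: T × 2.1 × 0.788 = 361.3, giving T = 361.3 / 1.655 = 218 N.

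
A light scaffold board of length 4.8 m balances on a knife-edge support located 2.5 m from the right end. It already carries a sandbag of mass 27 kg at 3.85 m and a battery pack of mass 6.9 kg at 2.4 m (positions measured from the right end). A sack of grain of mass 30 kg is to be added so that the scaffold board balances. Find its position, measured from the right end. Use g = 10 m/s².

Choose the knife-edge support (at 2.5 m from the right end) as the axis so the support reaction has zero arm there.
Sandbag: 27 × 10 = 270 N down at 3.85 m → arm 1.35 m, τ = 270 × 1.35 = 364.5 N·m counterclockwise.
Battery pack: 6.9 × 10 = 69 N down at 2.4 m → arm 0.1 m, τ = 69 × 0.1 = 6.9 N·m clockwise.
Net moment of existing loads = 357.6 N·m counterclockwise.
The sack of grain weighs 30 × 10 = 300 N and must supply an equal clockwise moment, so its lever arm about the knife-edge support is 357.6 / 300 = 1.19 m.
That puts it at 2.5 − 1.19 = 1.31 m from the right end.

x ≈ 1.31 m from the right end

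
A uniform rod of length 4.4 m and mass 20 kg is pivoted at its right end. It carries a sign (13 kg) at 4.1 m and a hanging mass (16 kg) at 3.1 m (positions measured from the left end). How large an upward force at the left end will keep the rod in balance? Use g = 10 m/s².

Sum moments about the right end (the unknown pivot reaction has zero arm there).
Beam weight: 20 × 10 = 200 N down at 2.2 m → arm 2.2 m, τ = 200 × 2.2 = 440 N·m counterclockwise.
Sign: 13 × 10 = 130 N down at 4.1 m → arm 0.3 m, τ = 130 × 0.3 = 39 N·m counterclockwise.
Hanging mass: 16 × 10 = 160 N down at 3.1 m → arm 1.3 m, τ = 160 × 1.3 = 208 N·m counterclockwise.
Net moment of the loads = 687 N·m counterclockwise.
The upward force F acts at the left end, arm 4.4 m, giving F × 4.4 clockwise.
Στ = 0 ⇒ F × 4.4 = 687 ⇒ F = 687 / 4.4 = 156 N.

F ≈ 156 N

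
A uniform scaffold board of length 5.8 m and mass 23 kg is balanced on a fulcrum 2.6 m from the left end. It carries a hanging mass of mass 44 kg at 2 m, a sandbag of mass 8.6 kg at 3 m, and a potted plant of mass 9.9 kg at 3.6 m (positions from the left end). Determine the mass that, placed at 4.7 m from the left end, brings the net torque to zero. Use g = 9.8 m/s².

m ≈ 2.93 kg

Choose the fulcrum (at 2.6 m from the left end) as the axis so the support reaction has zero arm there.
Beam weight: 23 × 9.8 = 225.4 N down at 2.9 m → arm 0.3 m, τ = 225.4 × 0.3 = 67.62 N·m clockwise.
Hanging mass: 44 × 9.8 = 431.2 N down at 2 m → arm 0.6 m, τ = 431.2 × 0.6 = 258.7 N·m counterclockwise.
Sandbag: 8.6 × 9.8 = 84.28 N down at 3 m → arm 0.4 m, τ = 84.28 × 0.4 = 33.71 N·m clockwise.
Potted plant: 9.9 × 9.8 = 97.02 N down at 3.6 m → arm 1 m, τ = 97.02 × 1 = 97.02 N·m clockwise.
Net moment of known loads = 60.35 N·m counterclockwise.
An unknown mass m at 4.7 m has arm 2.1 m; its moment is m·g·2.1 clockwise.
For rotational equilibrium, m × 9.8 × 2.1 = 60.35, so m = 60.35 / (9.8 × 2.1) = 2.93 kg.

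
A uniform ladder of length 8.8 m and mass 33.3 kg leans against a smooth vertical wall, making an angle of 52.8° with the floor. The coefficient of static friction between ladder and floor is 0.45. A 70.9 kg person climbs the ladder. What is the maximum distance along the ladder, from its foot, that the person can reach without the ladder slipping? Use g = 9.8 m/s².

About the foot of the ladder:
Ladder weight 33.3×9.8 = 326.3 N acts at 4.4 m along the ladder; its horizontal arm is 4.4·cos52.8° = 2.66 m → τ = 868 N·m clockwise.
Person weight 70.9×9.8 = 694.8 N at distance d → arm d·cos52.8° → τ = 694.8·d·0.6046 clockwise.
Wall normal N at the top has arm L sinθ = 7.009 m counterclockwise, so Στ = 0 gives N·7.009 = 868 + 420.1·d.
ΣFy = 0 ⇒ N_floor = 1021 N, so the maximum friction is μ_s·N_floor = 0.45×1021 = 459.4 N. ΣFx = 0 ⇒ N_wall = f, so at the slipping point N = 459.4 N.
Substituting: 459.4×7.009 = 868 + 420.1·d ⇒ d = (3220 − 868) / 420.1 = 5.6 m.

d ≈ 5.6 m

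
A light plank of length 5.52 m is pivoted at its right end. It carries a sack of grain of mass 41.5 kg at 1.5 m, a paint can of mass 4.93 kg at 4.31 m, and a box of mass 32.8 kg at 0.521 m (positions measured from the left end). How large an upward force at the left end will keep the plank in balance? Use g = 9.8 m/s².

F ≈ 598 N

Take moments about the right end.
Sack of grain: 41.5 × 9.8 = 406.7 N down at 1.5 m → arm 4.02 m, τ = 406.7 × 4.02 = 1635 N·m counterclockwise.
Paint can: 4.93 × 9.8 = 48.31 N down at 4.31 m → arm 1.21 m, τ = 48.31 × 1.21 = 58.46 N·m counterclockwise.
Box: 32.8 × 9.8 = 321.4 N down at 0.521 m → arm 4.999 m, τ = 321.4 × 4.999 = 1607 N·m counterclockwise.
Net moment of the loads = 3300 N·m counterclockwise.
The upward force F acts at the left end, arm 5.52 m, giving F × 5.52 clockwise.
For rotational equilibrium, F × 5.52 = 3300, so F = 3300 / 5.52 = 598 N.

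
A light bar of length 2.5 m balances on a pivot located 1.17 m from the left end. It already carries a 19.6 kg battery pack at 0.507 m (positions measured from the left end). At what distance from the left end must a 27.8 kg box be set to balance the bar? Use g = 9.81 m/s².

Sum moments about the pivot (at 1.17 m from the left end) (the support reaction has zero arm there).
Battery pack: 19.6 × 9.81 = 192.3 N down at 0.507 m → arm 0.663 m, τ = 192.3 × 0.663 = 127.5 N·m counterclockwise.
Net moment of existing loads = 127.5 N·m counterclockwise.
The box weighs 27.8 × 9.81 = 272.7 N and must supply an equal clockwise moment, so its lever arm about the pivot is 127.5 / 272.7 = 0.468 m.
That puts it at 1.17 + 0.468 = 1.64 m from the left end.

x ≈ 1.64 m from the left end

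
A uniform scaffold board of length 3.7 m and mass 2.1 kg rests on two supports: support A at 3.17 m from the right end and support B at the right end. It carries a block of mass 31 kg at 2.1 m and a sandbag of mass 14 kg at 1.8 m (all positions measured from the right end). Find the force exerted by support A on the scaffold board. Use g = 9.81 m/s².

Sum moments about support B (its reaction then has zero moment arm).
Beam weight: 2.1 × 9.81 = 20.6 N down at 1.85 m → arm 1.85 m, τ = 20.6 × 1.85 = 38.11 N·m counterclockwise.
Block: 31 × 9.81 = 304.1 N down at 2.1 m → arm 2.1 m, τ = 304.1 × 2.1 = 638.6 N·m counterclockwise.
Sandbag: 14 × 9.81 = 137.3 N down at 1.8 m → arm 1.8 m, τ = 137.3 × 1.8 = 247.1 N·m counterclockwise.
Net load moment about support B = 923.8 N·m counterclockwise.
Reaction R at support A is upward at 3.17 m, arm 3.17 m → moment R × 3.17 clockwise.
Setting net torque to zero: R × 3.17 = 923.8 → R = 291 N.

R_A ≈ 291 N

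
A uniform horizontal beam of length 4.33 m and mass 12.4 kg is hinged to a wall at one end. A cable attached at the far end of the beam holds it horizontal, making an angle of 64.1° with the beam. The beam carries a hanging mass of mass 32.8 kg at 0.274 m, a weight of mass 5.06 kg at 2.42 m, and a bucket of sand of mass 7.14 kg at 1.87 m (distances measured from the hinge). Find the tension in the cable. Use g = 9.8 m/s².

Sum moments about the hinge (the unknown hinge reaction has zero arm there).
Beam weight: 12.4 × 9.8 = 121.5 N down at 2.165 m → arm 2.165 m, τ = 121.5 × 2.165 = 263 N·m clockwise.
Hanging mass: 32.8 × 9.8 = 321.4 N down at 0.274 m → arm 0.274 m, τ = 321.4 × 0.274 = 88.06 N·m clockwise.
Weight: 5.06 × 9.8 = 49.59 N down at 2.42 m → arm 2.42 m, τ = 49.59 × 2.42 = 120 N·m clockwise.
Bucket of sand: 7.14 × 9.8 = 69.97 N down at 1.87 m → arm 1.87 m, τ = 69.97 × 1.87 = 130.8 N·m clockwise.
Total clockwise load moment = 601.9 N·m.
The cable tension T acts at 4.33 m; only its component perpendicular to the beam, T sinθ, produces torque. sin 64.1° = 0.8996.
Balancing moments: T × 4.33 × 0.8996 = 601.9, giving T = 601.9 / 3.895 = 155 N.

T ≈ 155 N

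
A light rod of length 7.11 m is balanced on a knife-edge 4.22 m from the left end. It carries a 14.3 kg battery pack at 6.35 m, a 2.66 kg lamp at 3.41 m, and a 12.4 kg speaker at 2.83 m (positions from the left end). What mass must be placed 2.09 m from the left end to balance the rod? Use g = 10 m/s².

m ≈ 5.2 kg

Choose the knife-edge (at 4.22 m from the left end) as the axis so the support reaction has zero arm there.
Battery pack: 14.3 × 10 = 143 N down at 6.35 m → arm 2.13 m, τ = 143 × 2.13 = 304.6 N·m clockwise.
Lamp: 2.66 × 10 = 26.6 N down at 3.41 m → arm 0.81 m, τ = 26.6 × 0.81 = 21.55 N·m counterclockwise.
Speaker: 12.4 × 10 = 124 N down at 2.83 m → arm 1.39 m, τ = 124 × 1.39 = 172.4 N·m counterclockwise.
Net moment of known loads = 110.7 N·m clockwise.
An unknown mass m at 2.09 m has arm 2.13 m; its moment is m·g·2.13 counterclockwise.
Balancing moments: m × 10 × 2.13 = 110.7, giving m = 110.7 / (10 × 2.13) = 5.2 kg.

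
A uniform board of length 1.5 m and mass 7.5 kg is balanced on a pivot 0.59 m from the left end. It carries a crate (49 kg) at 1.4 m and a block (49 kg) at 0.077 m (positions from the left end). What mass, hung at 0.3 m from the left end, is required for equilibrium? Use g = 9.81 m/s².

Choose the pivot (at 0.59 m from the left end) as the axis so the support reaction has zero arm there.
Beam weight: 7.5 × 9.81 = 73.58 N down at 0.75 m → arm 0.16 m, τ = 73.58 × 0.16 = 11.77 N·m clockwise.
Crate: 49 × 9.81 = 480.7 N down at 1.4 m → arm 0.81 m, τ = 480.7 × 0.81 = 389.4 N·m clockwise.
Block: 49 × 9.81 = 480.7 N down at 0.077 m → arm 0.513 m, τ = 480.7 × 0.513 = 246.6 N·m counterclockwise.
Net moment of known loads = 154.6 N·m clockwise.
An unknown mass m at 0.3 m has arm 0.29 m; its moment is m·g·0.29 counterclockwise.
Στ = 0 ⇒ m × 9.81 × 0.29 = 154.6 ⇒ m = 154.6 / (9.81 × 0.29) = 54.3 kg.

m ≈ 54.3 kg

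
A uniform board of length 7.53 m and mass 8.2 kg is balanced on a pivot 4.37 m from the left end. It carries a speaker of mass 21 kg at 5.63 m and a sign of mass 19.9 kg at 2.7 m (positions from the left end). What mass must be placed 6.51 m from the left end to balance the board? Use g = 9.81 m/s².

Taking torques about the pivot (at 4.37 m from the left end):
Beam weight: 8.2 × 9.81 = 80.44 N down at 3.765 m → arm 0.605 m, τ = 80.44 × 0.605 = 48.67 N·m counterclockwise.
Speaker: 21 × 9.81 = 206 N down at 5.63 m → arm 1.26 m, τ = 206 × 1.26 = 259.6 N·m clockwise.
Sign: 19.9 × 9.81 = 195.2 N down at 2.7 m → arm 1.67 m, τ = 195.2 × 1.67 = 326 N·m counterclockwise.
Net moment of known loads = 115.1 N·m counterclockwise.
An unknown mass m at 6.51 m has arm 2.14 m; its moment is m·g·2.14 clockwise.
For rotational equilibrium, m × 9.81 × 2.14 = 115.1, so m = 115.1 / (9.81 × 2.14) = 5.48 kg.

m ≈ 5.48 kg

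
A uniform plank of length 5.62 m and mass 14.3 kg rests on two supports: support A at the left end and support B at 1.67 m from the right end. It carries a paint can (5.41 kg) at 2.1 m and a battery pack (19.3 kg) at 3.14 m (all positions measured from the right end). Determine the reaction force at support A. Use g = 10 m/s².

R_A ≈ 119 N

About support B:
Beam weight: 14.3 × 10 = 143 N down at 2.81 m → arm 1.14 m, τ = 143 × 1.14 = 163 N·m counterclockwise.
Paint can: 5.41 × 10 = 54.1 N down at 2.1 m → arm 0.43 m, τ = 54.1 × 0.43 = 23.26 N·m counterclockwise.
Battery pack: 19.3 × 10 = 193 N down at 3.14 m → arm 1.47 m, τ = 193 × 1.47 = 283.7 N·m counterclockwise.
Net load moment about support B = 470 N·m counterclockwise.
Reaction R at support A is upward at 5.62 m, arm 3.95 m → moment R × 3.95 clockwise.
Setting net torque to zero: R × 3.95 = 470 → R = 119 N.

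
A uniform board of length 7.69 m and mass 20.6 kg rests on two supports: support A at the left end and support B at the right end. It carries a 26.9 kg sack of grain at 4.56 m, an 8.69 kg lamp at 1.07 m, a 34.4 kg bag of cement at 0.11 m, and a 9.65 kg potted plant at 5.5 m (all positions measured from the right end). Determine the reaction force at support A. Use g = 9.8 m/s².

Taking torques about support B:
Beam weight: 20.6 × 9.8 = 201.9 N down at 3.845 m → arm 3.845 m, τ = 201.9 × 3.845 = 776.3 N·m counterclockwise.
Sack of grain: 26.9 × 9.8 = 263.6 N down at 4.56 m → arm 4.56 m, τ = 263.6 × 4.56 = 1202 N·m counterclockwise.
Lamp: 8.69 × 9.8 = 85.16 N down at 1.07 m → arm 1.07 m, τ = 85.16 × 1.07 = 91.12 N·m counterclockwise.
Bag of cement: 34.4 × 9.8 = 337.1 N down at 0.11 m → arm 0.11 m, τ = 337.1 × 0.11 = 37.08 N·m counterclockwise.
Potted plant: 9.65 × 9.8 = 94.57 N down at 5.5 m → arm 5.5 m, τ = 94.57 × 5.5 = 520.1 N·m counterclockwise.
Net load moment about support B = 2627 N·m counterclockwise.
Reaction R at support A is upward at 7.69 m, arm 7.69 m → moment R × 7.69 clockwise.
Balancing moments: R × 7.69 = 2627, giving R = 342 N.

R_A ≈ 342 N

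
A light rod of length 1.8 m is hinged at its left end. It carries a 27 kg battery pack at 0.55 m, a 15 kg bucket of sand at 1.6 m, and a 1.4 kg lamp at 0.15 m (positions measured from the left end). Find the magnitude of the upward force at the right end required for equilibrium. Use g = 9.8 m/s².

Choose the left end as the axis so the unknown pivot reaction has zero arm there.
Battery pack: 27 × 9.8 = 264.6 N down at 0.55 m → arm 0.55 m, τ = 264.6 × 0.55 = 145.5 N·m clockwise.
Bucket of sand: 15 × 9.8 = 147 N down at 1.6 m → arm 1.6 m, τ = 147 × 1.6 = 235.2 N·m clockwise.
Lamp: 1.4 × 9.8 = 13.72 N down at 0.15 m → arm 0.15 m, τ = 13.72 × 0.15 = 2.058 N·m clockwise.
Net moment of the loads = 382.8 N·m clockwise.
The upward force F acts at the right end, arm 1.8 m, giving F × 1.8 counterclockwise.
Balancing moments: F × 1.8 = 382.8, giving F = 382.8 / 1.8 = 213 N.

F ≈ 213 N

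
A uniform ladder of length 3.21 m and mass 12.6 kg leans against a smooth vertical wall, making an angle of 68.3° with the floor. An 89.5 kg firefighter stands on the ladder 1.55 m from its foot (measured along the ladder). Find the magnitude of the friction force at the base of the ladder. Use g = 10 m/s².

f ≈ 197 N

Choose the foot of the ladder as the axis so the floor normal and friction both act there and drop out.
Ladder weight 12.6×10 = 126 N acts at 1.605 m along the ladder; its horizontal arm is 1.605·cos68.3° = 0.5934 m → τ = 74.77 N·m clockwise.
Firefighter: 89.5×10 = 895 N at 1.55 m → arm 0.5731 m → τ = 512.9 N·m clockwise.
Wall normal N acts horizontally at the top; its moment arm is the height L sinθ = 3.21·sin68.3° = 2.983 m, counterclockwise.
Setting net torque to zero: N × 2.983 = 587.7 → N = 197 N.
ΣFx = 0: friction at the foot balances the wall's push, so f = N_wall = 197 N.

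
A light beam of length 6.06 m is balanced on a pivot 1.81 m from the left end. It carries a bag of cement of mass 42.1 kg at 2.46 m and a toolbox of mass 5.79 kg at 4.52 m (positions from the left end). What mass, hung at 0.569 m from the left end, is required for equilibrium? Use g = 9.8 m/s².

m ≈ 34.7 kg

Take moments about the pivot (at 1.81 m from the left end).
Bag of cement: 42.1 × 9.8 = 412.6 N down at 2.46 m → arm 0.65 m, τ = 412.6 × 0.65 = 268.2 N·m clockwise.
Toolbox: 5.79 × 9.8 = 56.74 N down at 4.52 m → arm 2.71 m, τ = 56.74 × 2.71 = 153.8 N·m clockwise.
Net moment of known loads = 422 N·m clockwise.
An unknown mass m at 0.569 m has arm 1.241 m; its moment is m·g·1.241 counterclockwise.
For rotational equilibrium, m × 9.8 × 1.241 = 422, so m = 422 / (9.8 × 1.241) = 34.7 kg.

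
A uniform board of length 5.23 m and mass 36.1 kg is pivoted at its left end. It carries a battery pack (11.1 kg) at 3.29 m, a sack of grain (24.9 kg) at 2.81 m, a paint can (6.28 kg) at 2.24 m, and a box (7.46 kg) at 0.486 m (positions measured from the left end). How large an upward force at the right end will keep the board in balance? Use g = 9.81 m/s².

About the left end:
Beam weight: 36.1 × 9.81 = 354.1 N down at 2.615 m → arm 2.615 m, τ = 354.1 × 2.615 = 926 N·m clockwise.
Battery pack: 11.1 × 9.81 = 108.9 N down at 3.29 m → arm 3.29 m, τ = 108.9 × 3.29 = 358.3 N·m clockwise.
Sack of grain: 24.9 × 9.81 = 244.3 N down at 2.81 m → arm 2.81 m, τ = 244.3 × 2.81 = 686.5 N·m clockwise.
Paint can: 6.28 × 9.81 = 61.61 N down at 2.24 m → arm 2.24 m, τ = 61.61 × 2.24 = 138 N·m clockwise.
Box: 7.46 × 9.81 = 73.18 N down at 0.486 m → arm 0.486 m, τ = 73.18 × 0.486 = 35.57 N·m clockwise.
Net moment of the loads = 2144 N·m clockwise.
The upward force F acts at the right end, arm 5.23 m, giving F × 5.23 counterclockwise.
Στ = 0 ⇒ F × 5.23 = 2144 ⇒ F = 2144 / 5.23 = 410 N.

F ≈ 410 N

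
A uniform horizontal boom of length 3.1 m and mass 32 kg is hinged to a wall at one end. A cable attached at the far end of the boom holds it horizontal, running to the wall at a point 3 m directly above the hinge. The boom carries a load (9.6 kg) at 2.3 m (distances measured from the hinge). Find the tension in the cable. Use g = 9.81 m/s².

T ≈ 326 N

Take moments about the hinge.
Beam weight: 32 × 9.81 = 313.9 N down at 1.55 m → arm 1.55 m, τ = 313.9 × 1.55 = 486.5 N·m clockwise.
Load: 9.6 × 9.81 = 94.18 N down at 2.3 m → arm 2.3 m, τ = 94.18 × 2.3 = 216.6 N·m clockwise.
Total clockwise load moment = 703.1 N·m.
The cable tension T acts at 3.1 m; only its component perpendicular to the boom, T sinθ, produces torque. sinθ = h/√(h²+d²) = 3/√(3²+3.1²) = 0.6954.
Balancing moments: T × 3.1 × 0.6954 = 703.1, giving T = 703.1 / 2.156 = 326 N.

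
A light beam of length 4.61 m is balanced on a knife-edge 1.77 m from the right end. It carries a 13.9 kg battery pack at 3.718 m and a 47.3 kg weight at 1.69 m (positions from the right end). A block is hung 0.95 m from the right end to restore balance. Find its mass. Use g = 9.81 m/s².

m ≈ 28.4 kg

About the knife-edge (at 1.77 m from the right end):
Battery pack: 13.9 × 9.81 = 136.4 N down at 3.718 m → arm 1.948 m, τ = 136.4 × 1.948 = 265.7 N·m counterclockwise.
Weight: 47.3 × 9.81 = 464 N down at 1.69 m → arm 0.08 m, τ = 464 × 0.08 = 37.12 N·m clockwise.
Net moment of known loads = 228.6 N·m counterclockwise.
An unknown mass m at 0.95 m has arm 0.82 m; its moment is m·g·0.82 clockwise.
Στ = 0 ⇒ m × 9.81 × 0.82 = 228.6 ⇒ m = 228.6 / (9.81 × 0.82) = 28.4 kg.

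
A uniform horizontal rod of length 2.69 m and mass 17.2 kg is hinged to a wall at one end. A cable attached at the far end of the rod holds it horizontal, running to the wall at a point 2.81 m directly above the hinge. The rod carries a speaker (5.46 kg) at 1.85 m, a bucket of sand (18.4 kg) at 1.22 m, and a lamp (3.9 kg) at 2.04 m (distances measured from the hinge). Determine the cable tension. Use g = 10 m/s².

Sum moments about the hinge (the unknown hinge reaction has zero arm there).
Beam weight: 17.2 × 10 = 172 N down at 1.345 m → arm 1.345 m, τ = 172 × 1.345 = 231.3 N·m clockwise.
Speaker: 5.46 × 10 = 54.6 N down at 1.85 m → arm 1.85 m, τ = 54.6 × 1.85 = 101 N·m clockwise.
Bucket of sand: 18.4 × 10 = 184 N down at 1.22 m → arm 1.22 m, τ = 184 × 1.22 = 224.5 N·m clockwise.
Lamp: 3.9 × 10 = 39 N down at 2.04 m → arm 2.04 m, τ = 39 × 2.04 = 79.56 N·m clockwise.
Total clockwise load moment = 636.4 N·m.
The cable tension T acts at 2.69 m; only its component perpendicular to the rod, T sinθ, produces torque. sinθ = h/√(h²+d²) = 2.81/√(2.81²+2.69²) = 0.7224.
Balancing moments: T × 2.69 × 0.7224 = 636.4, giving T = 636.4 / 1.943 = 328 N.

T ≈ 328 N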